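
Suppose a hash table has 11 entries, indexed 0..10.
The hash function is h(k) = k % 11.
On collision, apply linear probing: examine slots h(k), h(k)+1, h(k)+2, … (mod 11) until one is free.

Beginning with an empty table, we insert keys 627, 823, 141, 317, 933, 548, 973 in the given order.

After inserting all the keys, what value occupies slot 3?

548

627: h=0 -> slot 0
823: h=9 -> slot 9
141: h=9, probe 9,10 -> slot 10
317: h=9, probe 9,10,0,1 -> slot 1
933: h=9, probe 9,10,0,1,2 -> slot 2
548: h=9, probe 9,10,0,1,2,3 -> slot 3
973: h=5 -> slot 5
Table: [627, 317, 933, 548, —, 973, —, —, —, 823, 141]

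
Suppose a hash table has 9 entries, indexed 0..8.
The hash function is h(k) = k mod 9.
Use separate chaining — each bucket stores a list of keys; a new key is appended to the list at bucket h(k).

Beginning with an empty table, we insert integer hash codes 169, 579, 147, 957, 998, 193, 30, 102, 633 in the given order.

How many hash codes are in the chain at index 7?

1

Insert 169: h=7, bucket 7 empty → new chain.
Insert 579: h=3, bucket 3 empty → new chain.
Insert 147: h=3, bucket 3 nonempty → append to chain.
Insert 957: h=3, bucket 3 nonempty → append to chain.
Insert 998: h=8, bucket 8 empty → new chain.
Insert 193: h=4, bucket 4 empty → new chain.
Insert 30: h=3, bucket 3 nonempty → append to chain.
Insert 102: h=3, bucket 3 nonempty → append to chain.
Insert 633: h=3, bucket 3 nonempty → append to chain.
Final buckets:
0: -
1: -
2: -
3: 579 -> 147 -> 957 -> 30 -> 102 -> 633
4: 193
5: -
6: -
7: 169
8: 998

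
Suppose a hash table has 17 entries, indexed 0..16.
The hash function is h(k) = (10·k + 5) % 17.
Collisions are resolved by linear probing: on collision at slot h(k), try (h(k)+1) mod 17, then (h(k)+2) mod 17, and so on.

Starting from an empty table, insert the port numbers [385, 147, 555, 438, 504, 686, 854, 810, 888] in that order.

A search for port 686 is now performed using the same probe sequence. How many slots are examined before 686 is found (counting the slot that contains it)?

Insert 385: h=13, slot 13 empty => index 13.
Insert 147: h=13, slot 13 occupied => index 14.
Insert 555: h=13, slots 13,14 occupied => index 15.
Insert 438: h=16, slot 16 empty => index 16.
Insert 504: h=13, slots 13,14,15,16 occupied => index 0.
Insert 686: h=14, slots 14,15,16,0 occupied => index 1.
Insert 854: h=11, slot 11 empty => index 11.
Insert 810: h=13, slots 13,14,15,16,0,1 occupied => index 2.
Insert 888: h=11, slot 11 occupied => index 12.
Table: [504, 686, 810, -, -, -, -, -, -, -, -, 854, 888, 385, 147, 555, 438]
Lookup 686: h=14, probe 14,15,16,0,1 → found at 1.

5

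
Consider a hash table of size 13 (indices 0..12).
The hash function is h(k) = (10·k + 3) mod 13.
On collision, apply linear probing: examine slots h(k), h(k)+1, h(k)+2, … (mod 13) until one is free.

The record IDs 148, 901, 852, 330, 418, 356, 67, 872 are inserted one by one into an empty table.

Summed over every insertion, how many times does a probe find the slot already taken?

4

148 hashes to 1; slot 1 is free -> place at 1.
901 hashes to 4; slot 4 is free -> place at 4.
852 hashes to 8; slot 8 is free -> place at 8.
330 hashes to 1; 1 taken -> place at 2.
418 hashes to 10; slot 10 is free -> place at 10.
356 hashes to 1; 1,2 taken -> place at 3.
67 hashes to 10; 10 taken -> place at 11.
872 hashes to 0; slot 0 is free -> place at 0.
Table: [872, 148, 330, 356, 901, -, -, -, 852, -, 418, 67, -]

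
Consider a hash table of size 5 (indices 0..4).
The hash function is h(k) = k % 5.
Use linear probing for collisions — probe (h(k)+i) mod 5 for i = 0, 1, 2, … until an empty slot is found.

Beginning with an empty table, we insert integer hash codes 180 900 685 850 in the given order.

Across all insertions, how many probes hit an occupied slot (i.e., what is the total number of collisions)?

6

180: h=0 -> slot 0
900: h=0, probe 0,1 -> slot 1
685: h=0, probe 0,1,2 -> slot 2
850: h=0, probe 0,1,2,3 -> slot 3
Table: [180, 900, 685, 850, _]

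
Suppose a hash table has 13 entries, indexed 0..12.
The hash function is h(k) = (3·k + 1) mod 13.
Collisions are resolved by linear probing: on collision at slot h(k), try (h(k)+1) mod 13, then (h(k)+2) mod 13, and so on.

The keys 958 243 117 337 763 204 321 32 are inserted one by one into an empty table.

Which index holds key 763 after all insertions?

Insert 958: h=2, slot 2 empty -> index 2.
Insert 243: h=2, slot 2 occupied -> index 3.
Insert 117: h=1, slot 1 empty -> index 1.
Insert 337: h=11, slot 11 empty -> index 11.
Insert 763: h=2, slots 2,3 occupied -> index 4.
Insert 204: h=2, slots 2,3,4 occupied -> index 5.
Insert 321: h=2, slots 2,3,4,5 occupied -> index 6.
Insert 32: h=6, slot 6 occupied -> index 7.
Table: [—, 117, 958, 243, 763, 204, 321, 32, —, —, —, 337, —]

4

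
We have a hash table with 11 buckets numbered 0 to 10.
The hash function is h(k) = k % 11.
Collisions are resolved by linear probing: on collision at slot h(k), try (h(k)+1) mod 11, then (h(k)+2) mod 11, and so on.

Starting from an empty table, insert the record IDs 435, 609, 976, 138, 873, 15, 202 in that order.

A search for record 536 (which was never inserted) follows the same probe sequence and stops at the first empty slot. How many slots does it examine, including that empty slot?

435: h=6 → slot 6
609: h=4 → slot 4
976: h=8 → slot 8
138: h=6, probe 6,7 → slot 7
873: h=4, probe 4,5 → slot 5
15: h=4, probe 4,5,6,7,8,9 → slot 9
202: h=4, probe 4,5,6,7,8,9,10 → slot 10
Table: [—, —, —, —, 609, 873, 435, 138, 976, 15, 202]
Lookup 536: h=8, probe 8,9,10,0 → slot 0 empty, not found.

4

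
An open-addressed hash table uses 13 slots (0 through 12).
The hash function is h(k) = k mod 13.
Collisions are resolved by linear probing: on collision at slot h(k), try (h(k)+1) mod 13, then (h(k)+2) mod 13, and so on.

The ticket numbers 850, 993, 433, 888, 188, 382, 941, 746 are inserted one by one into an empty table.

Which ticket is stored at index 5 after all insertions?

850

850 hashes to 5; slot 5 is free -> place at 5.
993 hashes to 5; 5 taken -> place at 6.
433 hashes to 4; slot 4 is free -> place at 4.
888 hashes to 4; 4,5,6 taken -> place at 7.
188 hashes to 6; 6,7 taken -> place at 8.
382 hashes to 5; 5,6,7,8 taken -> place at 9.
941 hashes to 5; 5,6,7,8,9 taken -> place at 10.
746 hashes to 5; 5,6,7,8,9,10 taken -> place at 11.
Table: [., ., ., ., 433, 850, 993, 888, 188, 382, 941, 746, .]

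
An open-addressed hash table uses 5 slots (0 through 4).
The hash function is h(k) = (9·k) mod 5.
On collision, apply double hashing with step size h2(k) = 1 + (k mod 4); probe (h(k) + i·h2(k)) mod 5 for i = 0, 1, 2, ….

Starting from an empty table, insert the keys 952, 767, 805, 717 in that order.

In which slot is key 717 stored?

4

952 hashes to 3; slot 3 is free => place at 3.
767 hashes to 3, h2=4; 3 taken => place at 2.
805 hashes to 0; slot 0 is free => place at 0.
717 hashes to 3, h2=2; 3,0,2 taken => place at 4.
Table: [805, —, 767, 952, 717]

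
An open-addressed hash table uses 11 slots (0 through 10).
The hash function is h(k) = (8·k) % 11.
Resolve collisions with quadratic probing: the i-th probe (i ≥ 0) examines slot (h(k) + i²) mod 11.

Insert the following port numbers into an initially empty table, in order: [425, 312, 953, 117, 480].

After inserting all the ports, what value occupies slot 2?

953

Insert 425: h=1, slot 1 empty => index 1.
Insert 312: h=10, slot 10 empty => index 10.
Insert 953: h=1, slot 1 occupied => index 2.
Insert 117: h=1, slots 1,2 occupied => index 5.
Insert 480: h=1, slots 1,2,5,10 occupied => index 6.
Table: [_, 425, 953, _, _, 117, 480, _, _, _, 312]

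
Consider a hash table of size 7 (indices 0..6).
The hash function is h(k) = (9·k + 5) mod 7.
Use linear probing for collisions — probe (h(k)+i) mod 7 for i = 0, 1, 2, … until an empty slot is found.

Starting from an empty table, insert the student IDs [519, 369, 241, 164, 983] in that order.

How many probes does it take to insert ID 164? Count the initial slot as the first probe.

2

519 hashes to 0; slot 0 is free => place at 0.
369 hashes to 1; slot 1 is free => place at 1.
241 hashes to 4; slot 4 is free => place at 4.
164 hashes to 4; 4 taken => place at 5.
983 hashes to 4; 4,5 taken => place at 6.
Table: [519, 369, ., ., 241, 164, 983]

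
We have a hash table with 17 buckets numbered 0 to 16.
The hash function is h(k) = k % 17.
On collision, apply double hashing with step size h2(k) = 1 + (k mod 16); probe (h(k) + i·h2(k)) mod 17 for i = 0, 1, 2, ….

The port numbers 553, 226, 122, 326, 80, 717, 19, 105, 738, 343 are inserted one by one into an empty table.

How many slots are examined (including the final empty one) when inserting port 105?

2

553: h=9 → slot 9
226: h=5 → slot 5
122: h=3 → slot 3
326: h=3, h2=7, probe 3,10 → slot 10
80: h=12 → slot 12
717: h=3, h2=14, probe 3,0 → slot 0
19: h=2 → slot 2
105: h=3, h2=10, probe 3,13 → slot 13
738: h=7 → slot 7
343: h=3, h2=8, probe 3,11 → slot 11
Table: [717, ., 19, 122, ., 226, ., 738, ., 553, 326, 343, 80, 105, ., ., .]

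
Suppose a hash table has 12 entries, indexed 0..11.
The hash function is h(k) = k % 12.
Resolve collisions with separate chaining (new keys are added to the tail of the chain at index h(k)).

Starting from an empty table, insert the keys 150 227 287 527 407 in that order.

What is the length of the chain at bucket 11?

4

Insert 150: h=6, bucket 6 empty → new chain.
Insert 227: h=11, bucket 11 empty → new chain.
Insert 287: h=11, bucket 11 nonempty → append to chain.
Insert 527: h=11, bucket 11 nonempty → append to chain.
Insert 407: h=11, bucket 11 nonempty → append to chain.
Final buckets:
0: —
1: —
2: —
3: —
4: —
5: —
6: 150
7: —
8: —
9: —
10: —
11: 227 -> 287 -> 527 -> 407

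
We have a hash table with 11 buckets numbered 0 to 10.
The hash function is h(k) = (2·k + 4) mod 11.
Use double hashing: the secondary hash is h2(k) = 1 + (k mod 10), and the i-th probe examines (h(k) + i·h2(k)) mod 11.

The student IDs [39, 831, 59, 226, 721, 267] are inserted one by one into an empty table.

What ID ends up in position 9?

721

39 hashes to 5; slot 5 is free → place at 5.
831 hashes to 5, h2=2; 5 taken → place at 7.
59 hashes to 1; slot 1 is free → place at 1.
226 hashes to 5, h2=7; 5,1 taken → place at 8.
721 hashes to 5, h2=2; 5,7 taken → place at 9.
267 hashes to 10; slot 10 is free → place at 10.
Table: [—, 59, —, —, —, 39, —, 831, 226, 721, 267]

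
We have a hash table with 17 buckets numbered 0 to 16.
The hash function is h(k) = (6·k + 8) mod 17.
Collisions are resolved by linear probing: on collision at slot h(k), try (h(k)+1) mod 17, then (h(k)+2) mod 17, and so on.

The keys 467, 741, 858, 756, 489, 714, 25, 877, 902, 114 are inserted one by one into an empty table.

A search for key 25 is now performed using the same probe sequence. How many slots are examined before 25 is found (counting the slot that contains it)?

Insert 467: h=5, slot 5 empty => index 5.
Insert 741: h=0, slot 0 empty => index 0.
Insert 858: h=5, slot 5 occupied => index 6.
Insert 756: h=5, slots 5,6 occupied => index 7.
Insert 489: h=1, slot 1 empty => index 1.
Insert 714: h=8, slot 8 empty => index 8.
Insert 25: h=5, slots 5,6,7,8 occupied => index 9.
Insert 877: h=0, slots 0,1 occupied => index 2.
Insert 902: h=14, slot 14 empty => index 14.
Insert 114: h=12, slot 12 empty => index 12.
Table: [741, 489, 877, -, -, 467, 858, 756, 714, 25, -, -, 114, -, 902, -, -]
Lookup 25: h=5, probe 5,6,7,8,9 → found at 9.

5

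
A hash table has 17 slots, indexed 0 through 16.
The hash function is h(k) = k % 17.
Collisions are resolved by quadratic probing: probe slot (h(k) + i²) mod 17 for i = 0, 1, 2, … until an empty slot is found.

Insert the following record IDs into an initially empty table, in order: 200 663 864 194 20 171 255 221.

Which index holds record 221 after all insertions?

Insert 200: h=13, slot 13 empty => index 13.
Insert 663: h=0, slot 0 empty => index 0.
Insert 864: h=14, slot 14 empty => index 14.
Insert 194: h=7, slot 7 empty => index 7.
Insert 20: h=3, slot 3 empty => index 3.
Insert 171: h=1, slot 1 empty => index 1.
Insert 255: h=0, slots 0,1 occupied => index 4.
Insert 221: h=0, slots 0,1,4 occupied => index 9.
Table: [663, 171, -, 20, 255, -, -, 194, -, 221, -, -, -, 200, 864, -, -]

9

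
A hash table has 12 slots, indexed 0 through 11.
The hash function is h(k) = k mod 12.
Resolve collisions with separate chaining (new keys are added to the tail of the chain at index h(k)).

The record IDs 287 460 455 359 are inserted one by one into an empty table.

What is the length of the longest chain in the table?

Insert 287: h=11, bucket 11 empty → new chain.
Insert 460: h=4, bucket 4 empty → new chain.
Insert 455: h=11, bucket 11 nonempty → append to chain.
Insert 359: h=11, bucket 11 nonempty → append to chain.
Final buckets:
0: ∅
1: ∅
2: ∅
3: ∅
4: 460
5: ∅
6: ∅
7: ∅
8: ∅
9: ∅
10: ∅
11: 287 -> 455 -> 359

3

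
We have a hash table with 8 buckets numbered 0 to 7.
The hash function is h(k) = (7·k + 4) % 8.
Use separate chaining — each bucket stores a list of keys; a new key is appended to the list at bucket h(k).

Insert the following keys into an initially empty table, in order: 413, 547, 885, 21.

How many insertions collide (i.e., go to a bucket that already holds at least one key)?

2

413 -> bucket 7
547 -> bucket 1
885 -> bucket 7 (collision)
21 -> bucket 7 (collision)
Final buckets:
0: -
1: 547
2: -
3: -
4: -
5: -
6: -
7: 413 -> 885 -> 21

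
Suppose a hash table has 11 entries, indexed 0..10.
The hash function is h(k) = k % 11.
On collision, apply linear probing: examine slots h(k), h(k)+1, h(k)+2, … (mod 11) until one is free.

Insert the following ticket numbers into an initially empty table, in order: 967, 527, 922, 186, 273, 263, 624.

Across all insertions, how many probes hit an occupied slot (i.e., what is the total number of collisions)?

11

967: h=10 => slot 10
527: h=10, probe 10,0 => slot 0
922: h=9 => slot 9
186: h=10, probe 10,0,1 => slot 1
273: h=9, probe 9,10,0,1,2 => slot 2
263: h=10, probe 10,0,1,2,3 => slot 3
624: h=8 => slot 8
Table: [527, 186, 273, 263, -, -, -, -, 624, 922, 967]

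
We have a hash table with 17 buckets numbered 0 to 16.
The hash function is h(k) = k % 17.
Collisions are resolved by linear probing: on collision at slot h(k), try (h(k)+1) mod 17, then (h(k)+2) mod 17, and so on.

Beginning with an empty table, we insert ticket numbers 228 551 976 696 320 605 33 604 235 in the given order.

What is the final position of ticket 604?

228: h=7 → slot 7
551: h=7, probe 7,8 → slot 8
976: h=7, probe 7,8,9 → slot 9
696: h=16 → slot 16
320: h=14 → slot 14
605: h=10 → slot 10
33: h=16, probe 16,0 → slot 0
604: h=9, probe 9,10,11 → slot 11
235: h=14, probe 14,15 → slot 15
Table: [33, ∅, ∅, ∅, ∅, ∅, ∅, 228, 551, 976, 605, 604, ∅, ∅, 320, 235, 696]

11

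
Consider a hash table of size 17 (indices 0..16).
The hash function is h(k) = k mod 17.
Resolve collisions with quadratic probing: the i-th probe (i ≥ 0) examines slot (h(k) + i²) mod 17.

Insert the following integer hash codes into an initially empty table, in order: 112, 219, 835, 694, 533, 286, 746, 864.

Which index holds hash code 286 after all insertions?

112: h=10 -> slot 10
219: h=15 -> slot 15
835: h=2 -> slot 2
694: h=14 -> slot 14
533: h=6 -> slot 6
286: h=14, probe 14,15,1 -> slot 1
746: h=15, probe 15,16 -> slot 16
864: h=14, probe 14,15,1,6,13 -> slot 13
Table: [∅, 286, 835, ∅, ∅, ∅, 533, ∅, ∅, ∅, 112, ∅, ∅, 864, 694, 219, 746]

1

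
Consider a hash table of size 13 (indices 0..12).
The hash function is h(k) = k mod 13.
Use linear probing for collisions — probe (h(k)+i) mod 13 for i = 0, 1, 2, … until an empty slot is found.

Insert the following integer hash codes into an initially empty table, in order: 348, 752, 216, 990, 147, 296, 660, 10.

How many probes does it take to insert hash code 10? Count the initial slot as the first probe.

Insert 348: h=10, slot 10 empty -> index 10.
Insert 752: h=11, slot 11 empty -> index 11.
Insert 216: h=8, slot 8 empty -> index 8.
Insert 990: h=2, slot 2 empty -> index 2.
Insert 147: h=4, slot 4 empty -> index 4.
Insert 296: h=10, slots 10,11 occupied -> index 12.
Insert 660: h=10, slots 10,11,12 occupied -> index 0.
Insert 10: h=10, slots 10,11,12,0 occupied -> index 1.
Table: [660, 10, 990, -, 147, -, -, -, 216, -, 348, 752, 296]

5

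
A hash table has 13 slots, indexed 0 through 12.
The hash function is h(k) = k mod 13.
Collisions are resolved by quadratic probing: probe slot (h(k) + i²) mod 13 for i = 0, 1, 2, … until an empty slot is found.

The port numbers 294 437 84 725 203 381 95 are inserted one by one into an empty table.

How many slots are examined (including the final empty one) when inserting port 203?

Insert 294: h=8, slot 8 empty -> index 8.
Insert 437: h=8, slot 8 occupied -> index 9.
Insert 84: h=6, slot 6 empty -> index 6.
Insert 725: h=10, slot 10 empty -> index 10.
Insert 203: h=8, slots 8,9 occupied -> index 12.
Insert 381: h=4, slot 4 empty -> index 4.
Insert 95: h=4, slot 4 occupied -> index 5.
Table: [_, _, _, _, 381, 95, 84, _, 294, 437, 725, _, 203]

3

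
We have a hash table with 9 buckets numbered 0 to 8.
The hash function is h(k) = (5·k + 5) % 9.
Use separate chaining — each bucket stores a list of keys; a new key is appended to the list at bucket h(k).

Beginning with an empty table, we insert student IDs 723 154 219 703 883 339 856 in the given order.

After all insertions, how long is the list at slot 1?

4

723 → bucket 2
154 → bucket 1
219 → bucket 2 (collision)
703 → bucket 1 (collision)
883 → bucket 1 (collision)
339 → bucket 8
856 → bucket 1 (collision)
Final buckets:
0: —
1: 154 -> 703 -> 883 -> 856
2: 723 -> 219
3: —
4: —
5: —
6: —
7: —
8: 339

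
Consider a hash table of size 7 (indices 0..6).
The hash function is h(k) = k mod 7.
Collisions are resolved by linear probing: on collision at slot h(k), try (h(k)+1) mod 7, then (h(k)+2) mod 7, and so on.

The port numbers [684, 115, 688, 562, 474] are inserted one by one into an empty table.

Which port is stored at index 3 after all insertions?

684 hashes to 5; slot 5 is free → place at 5.
115 hashes to 3; slot 3 is free → place at 3.
688 hashes to 2; slot 2 is free → place at 2.
562 hashes to 2; 2,3 taken → place at 4.
474 hashes to 5; 5 taken → place at 6.
Table: [—, —, 688, 115, 562, 684, 474]

115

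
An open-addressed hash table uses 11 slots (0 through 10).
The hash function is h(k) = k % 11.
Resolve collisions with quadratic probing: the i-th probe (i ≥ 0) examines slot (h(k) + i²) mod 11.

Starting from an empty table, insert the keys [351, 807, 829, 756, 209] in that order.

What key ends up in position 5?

Insert 351: h=10, slot 10 empty → index 10.
Insert 807: h=4, slot 4 empty → index 4.
Insert 829: h=4, slot 4 occupied → index 5.
Insert 756: h=8, slot 8 empty → index 8.
Insert 209: h=0, slot 0 empty → index 0.
Table: [209, ., ., ., 807, 829, ., ., 756, ., 351]

829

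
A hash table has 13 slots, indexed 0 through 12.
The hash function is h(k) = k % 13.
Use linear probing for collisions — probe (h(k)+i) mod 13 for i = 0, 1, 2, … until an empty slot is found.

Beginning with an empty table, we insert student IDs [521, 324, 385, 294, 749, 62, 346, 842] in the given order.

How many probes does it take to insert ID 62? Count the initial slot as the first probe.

521 hashes to 1; slot 1 is free -> place at 1.
324 hashes to 12; slot 12 is free -> place at 12.
385 hashes to 8; slot 8 is free -> place at 8.
294 hashes to 8; 8 taken -> place at 9.
749 hashes to 8; 8,9 taken -> place at 10.
62 hashes to 10; 10 taken -> place at 11.
346 hashes to 8; 8,9,10,11,12 taken -> place at 0.
842 hashes to 10; 10,11,12,0,1 taken -> place at 2.
Table: [346, 521, 842, _, _, _, _, _, 385, 294, 749, 62, 324]

2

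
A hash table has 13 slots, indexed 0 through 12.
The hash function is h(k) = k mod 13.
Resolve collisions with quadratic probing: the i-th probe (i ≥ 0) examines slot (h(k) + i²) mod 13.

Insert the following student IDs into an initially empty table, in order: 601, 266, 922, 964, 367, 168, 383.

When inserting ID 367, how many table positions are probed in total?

601 hashes to 3; slot 3 is free => place at 3.
266 hashes to 6; slot 6 is free => place at 6.
922 hashes to 12; slot 12 is free => place at 12.
964 hashes to 2; slot 2 is free => place at 2.
367 hashes to 3; 3 taken => place at 4.
168 hashes to 12; 12 taken => place at 0.
383 hashes to 6; 6 taken => place at 7.
Table: [168, ., 964, 601, 367, ., 266, 383, ., ., ., ., 922]

2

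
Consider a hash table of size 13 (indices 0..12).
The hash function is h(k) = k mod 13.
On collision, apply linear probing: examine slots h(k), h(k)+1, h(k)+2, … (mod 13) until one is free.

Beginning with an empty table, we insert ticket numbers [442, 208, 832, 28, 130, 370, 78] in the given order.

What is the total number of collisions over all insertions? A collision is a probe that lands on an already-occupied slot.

Insert 442: h=0, slot 0 empty → index 0.
Insert 208: h=0, slot 0 occupied → index 1.
Insert 832: h=0, slots 0,1 occupied → index 2.
Insert 28: h=2, slot 2 occupied → index 3.
Insert 130: h=0, slots 0,1,2,3 occupied → index 4.
Insert 370: h=6, slot 6 empty → index 6.
Insert 78: h=0, slots 0,1,2,3,4 occupied → index 5.
Table: [442, 208, 832, 28, 130, 78, 370, ., ., ., ., ., .]

13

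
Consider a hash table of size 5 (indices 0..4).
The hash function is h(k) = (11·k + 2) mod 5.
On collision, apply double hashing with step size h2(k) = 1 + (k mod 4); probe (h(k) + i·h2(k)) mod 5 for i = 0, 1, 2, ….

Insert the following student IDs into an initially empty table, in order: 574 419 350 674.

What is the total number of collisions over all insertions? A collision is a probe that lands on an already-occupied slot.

2

Insert 574: h=1, slot 1 empty → index 1.
Insert 419: h=1, h2=4, slot 1 occupied → index 0.
Insert 350: h=2, slot 2 empty → index 2.
Insert 674: h=1, h2=3, slot 1 occupied → index 4.
Table: [419, 574, 350, _, 674]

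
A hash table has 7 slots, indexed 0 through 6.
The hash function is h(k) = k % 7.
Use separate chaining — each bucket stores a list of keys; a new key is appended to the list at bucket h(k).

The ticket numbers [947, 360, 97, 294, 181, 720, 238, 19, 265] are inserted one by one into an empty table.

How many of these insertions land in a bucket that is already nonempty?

4

947 → bucket 2
360 → bucket 3
97 → bucket 6
294 → bucket 0
181 → bucket 6 (collision)
720 → bucket 6 (collision)
238 → bucket 0 (collision)
19 → bucket 5
265 → bucket 6 (collision)
Final buckets:
0: 294 -> 238
1: -
2: 947
3: 360
4: -
5: 19
6: 97 -> 181 -> 720 -> 265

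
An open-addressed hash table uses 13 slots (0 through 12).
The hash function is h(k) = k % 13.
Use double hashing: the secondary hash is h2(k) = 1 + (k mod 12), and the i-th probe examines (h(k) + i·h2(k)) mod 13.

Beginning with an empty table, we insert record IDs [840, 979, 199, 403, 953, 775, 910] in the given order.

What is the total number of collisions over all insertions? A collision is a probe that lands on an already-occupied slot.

840 hashes to 8; slot 8 is free → place at 8.
979 hashes to 4; slot 4 is free → place at 4.
199 hashes to 4, h2=8; 4 taken → place at 12.
403 hashes to 0; slot 0 is free → place at 0.
953 hashes to 4, h2=6; 4 taken → place at 10.
775 hashes to 8, h2=8; 8 taken → place at 3.
910 hashes to 0, h2=11; 0 taken → place at 11.
Table: [403, -, -, 775, 979, -, -, -, 840, -, 953, 910, 199]

4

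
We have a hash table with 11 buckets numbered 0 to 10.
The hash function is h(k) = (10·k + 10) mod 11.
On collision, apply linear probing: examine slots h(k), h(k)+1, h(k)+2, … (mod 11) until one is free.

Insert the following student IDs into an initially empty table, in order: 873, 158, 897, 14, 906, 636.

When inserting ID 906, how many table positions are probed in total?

4

Insert 873: h=6, slot 6 empty -> index 6.
Insert 158: h=6, slot 6 occupied -> index 7.
Insert 897: h=4, slot 4 empty -> index 4.
Insert 14: h=7, slot 7 occupied -> index 8.
Insert 906: h=6, slots 6,7,8 occupied -> index 9.
Insert 636: h=1, slot 1 empty -> index 1.
Table: [_, 636, _, _, 897, _, 873, 158, 14, 906, _]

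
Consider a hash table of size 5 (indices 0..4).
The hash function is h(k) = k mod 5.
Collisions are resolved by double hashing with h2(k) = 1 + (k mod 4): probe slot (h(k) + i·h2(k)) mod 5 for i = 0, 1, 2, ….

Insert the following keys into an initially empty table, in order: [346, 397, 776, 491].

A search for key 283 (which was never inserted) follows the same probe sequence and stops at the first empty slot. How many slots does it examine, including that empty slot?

Insert 346: h=1, slot 1 empty => index 1.
Insert 397: h=2, slot 2 empty => index 2.
Insert 776: h=1, h2=1, slots 1,2 occupied => index 3.
Insert 491: h=1, h2=4, slot 1 occupied => index 0.
Table: [491, 346, 397, 776, ∅]
Lookup 283: h=3, h2=4, probe 3,2,1,0,4 → slot 4 empty, not found.

5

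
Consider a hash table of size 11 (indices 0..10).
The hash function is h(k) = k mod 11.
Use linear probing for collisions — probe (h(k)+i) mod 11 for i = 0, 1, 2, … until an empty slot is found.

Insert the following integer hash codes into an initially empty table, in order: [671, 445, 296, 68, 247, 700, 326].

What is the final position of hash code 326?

671: h=0 => slot 0
445: h=5 => slot 5
296: h=10 => slot 10
68: h=2 => slot 2
247: h=5, probe 5,6 => slot 6
700: h=7 => slot 7
326: h=7, probe 7,8 => slot 8
Table: [671, _, 68, _, _, 445, 247, 700, 326, _, 296]

8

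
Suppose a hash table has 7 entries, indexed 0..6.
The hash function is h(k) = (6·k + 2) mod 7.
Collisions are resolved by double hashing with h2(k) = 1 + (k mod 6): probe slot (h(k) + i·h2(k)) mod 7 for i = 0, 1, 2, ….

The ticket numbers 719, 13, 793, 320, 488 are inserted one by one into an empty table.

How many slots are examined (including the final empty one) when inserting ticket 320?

4

719: h=4 → slot 4
13: h=3 → slot 3
793: h=0 → slot 0
320: h=4, h2=3, probe 4,0,3,6 → slot 6
488: h=4, h2=3, probe 4,0,3,6,2 → slot 2
Table: [793, ., 488, 13, 719, ., 320]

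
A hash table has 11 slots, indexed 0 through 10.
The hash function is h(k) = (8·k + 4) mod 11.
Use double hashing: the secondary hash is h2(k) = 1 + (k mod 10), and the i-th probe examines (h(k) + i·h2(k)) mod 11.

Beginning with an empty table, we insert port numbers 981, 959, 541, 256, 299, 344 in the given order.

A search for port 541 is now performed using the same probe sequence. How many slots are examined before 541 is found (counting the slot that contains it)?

981 hashes to 9; slot 9 is free => place at 9.
959 hashes to 9, h2=10; 9 taken => place at 8.
541 hashes to 9, h2=2; 9 taken => place at 0.
256 hashes to 6; slot 6 is free => place at 6.
299 hashes to 9, h2=10; 9,8 taken => place at 7.
344 hashes to 6, h2=5; 6,0 taken => place at 5.
Table: [541, ., ., ., ., 344, 256, 299, 959, 981, .]
Lookup 541: h=9, h2=2, probe 9,0 → found at 0.

2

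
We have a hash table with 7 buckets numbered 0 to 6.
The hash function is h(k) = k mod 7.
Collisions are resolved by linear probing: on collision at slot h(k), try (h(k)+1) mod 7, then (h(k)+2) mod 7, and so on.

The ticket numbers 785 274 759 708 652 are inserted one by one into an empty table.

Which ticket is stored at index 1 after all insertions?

785

785: h=1 → slot 1
274: h=1, probe 1,2 → slot 2
759: h=3 → slot 3
708: h=1, probe 1,2,3,4 → slot 4
652: h=1, probe 1,2,3,4,5 → slot 5
Table: [_, 785, 274, 759, 708, 652, _]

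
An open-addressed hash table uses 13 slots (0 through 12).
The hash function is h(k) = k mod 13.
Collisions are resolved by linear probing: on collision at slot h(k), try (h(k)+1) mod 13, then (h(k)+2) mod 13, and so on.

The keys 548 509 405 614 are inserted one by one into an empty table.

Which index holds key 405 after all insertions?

4

Insert 548: h=2, slot 2 empty => index 2.
Insert 509: h=2, slot 2 occupied => index 3.
Insert 405: h=2, slots 2,3 occupied => index 4.
Insert 614: h=3, slots 3,4 occupied => index 5.
Table: [., ., 548, 509, 405, 614, ., ., ., ., ., ., .]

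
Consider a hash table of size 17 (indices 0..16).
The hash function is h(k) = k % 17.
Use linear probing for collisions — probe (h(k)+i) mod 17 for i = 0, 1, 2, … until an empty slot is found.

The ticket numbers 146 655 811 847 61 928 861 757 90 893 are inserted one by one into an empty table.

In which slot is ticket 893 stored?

0

146: h=10 => slot 10
655: h=9 => slot 9
811: h=12 => slot 12
847: h=14 => slot 14
61: h=10, probe 10,11 => slot 11
928: h=10, probe 10,11,12,13 => slot 13
861: h=11, probe 11,12,13,14,15 => slot 15
757: h=9, probe 9,10,11,12,13,14,15,16 => slot 16
90: h=5 => slot 5
893: h=9, probe 9,10,11,12,13,14,15,16,0 => slot 0
Table: [893, ∅, ∅, ∅, ∅, 90, ∅, ∅, ∅, 655, 146, 61, 811, 928, 847, 861, 757]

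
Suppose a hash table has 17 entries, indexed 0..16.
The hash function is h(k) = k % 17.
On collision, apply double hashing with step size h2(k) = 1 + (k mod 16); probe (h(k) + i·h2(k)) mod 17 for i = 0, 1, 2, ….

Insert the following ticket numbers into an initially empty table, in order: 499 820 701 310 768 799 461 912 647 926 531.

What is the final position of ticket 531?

16

Insert 499: h=6, slot 6 empty → index 6.
Insert 820: h=4, slot 4 empty → index 4.
Insert 701: h=4, h2=14, slot 4 occupied → index 1.
Insert 310: h=4, h2=7, slot 4 occupied → index 11.
Insert 768: h=3, slot 3 empty → index 3.
Insert 799: h=0, slot 0 empty → index 0.
Insert 461: h=2, slot 2 empty → index 2.
Insert 912: h=11, h2=1, slot 11 occupied → index 12.
Insert 647: h=1, h2=8, slot 1 occupied → index 9.
Insert 926: h=8, slot 8 empty → index 8.
Insert 531: h=4, h2=4, slots 4,8,12 occupied → index 16.
Table: [799, 701, 461, 768, 820, -, 499, -, 926, 647, -, 310, 912, -, -, -, 531]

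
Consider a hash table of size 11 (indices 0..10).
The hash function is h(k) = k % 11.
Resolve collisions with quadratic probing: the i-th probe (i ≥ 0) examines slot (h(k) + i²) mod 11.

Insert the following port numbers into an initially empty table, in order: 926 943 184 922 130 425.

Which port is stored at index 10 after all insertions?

Insert 926: h=2, slot 2 empty => index 2.
Insert 943: h=8, slot 8 empty => index 8.
Insert 184: h=8, slot 8 occupied => index 9.
Insert 922: h=9, slot 9 occupied => index 10.
Insert 130: h=9, slots 9,10,2 occupied => index 7.
Insert 425: h=7, slots 7,8 occupied => index 0.
Table: [425, _, 926, _, _, _, _, 130, 943, 184, 922]

922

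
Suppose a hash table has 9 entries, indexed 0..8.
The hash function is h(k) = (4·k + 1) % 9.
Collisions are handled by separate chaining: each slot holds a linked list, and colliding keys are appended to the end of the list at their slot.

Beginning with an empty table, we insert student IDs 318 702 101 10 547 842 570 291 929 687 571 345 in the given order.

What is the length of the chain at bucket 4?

Insert 318: h=4, bucket 4 empty → new chain.
Insert 702: h=1, bucket 1 empty → new chain.
Insert 101: h=0, bucket 0 empty → new chain.
Insert 10: h=5, bucket 5 empty → new chain.
Insert 547: h=2, bucket 2 empty → new chain.
Insert 842: h=3, bucket 3 empty → new chain.
Insert 570: h=4, bucket 4 nonempty → append to chain.
Insert 291: h=4, bucket 4 nonempty → append to chain.
Insert 929: h=0, bucket 0 nonempty → append to chain.
Insert 687: h=4, bucket 4 nonempty → append to chain.
Insert 571: h=8, bucket 8 empty → new chain.
Insert 345: h=4, bucket 4 nonempty → append to chain.
Final buckets:
0: 101 -> 929
1: 702
2: 547
3: 842
4: 318 -> 570 -> 291 -> 687 -> 345
5: 10
6: ∅
7: ∅
8: 571

5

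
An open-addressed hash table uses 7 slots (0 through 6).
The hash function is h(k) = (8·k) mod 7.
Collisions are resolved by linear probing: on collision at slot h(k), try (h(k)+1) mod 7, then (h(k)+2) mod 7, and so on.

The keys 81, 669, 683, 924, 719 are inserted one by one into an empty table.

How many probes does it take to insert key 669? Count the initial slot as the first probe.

2

Insert 81: h=4, slot 4 empty -> index 4.
Insert 669: h=4, slot 4 occupied -> index 5.
Insert 683: h=4, slots 4,5 occupied -> index 6.
Insert 924: h=0, slot 0 empty -> index 0.
Insert 719: h=5, slots 5,6,0 occupied -> index 1.
Table: [924, 719, ., ., 81, 669, 683]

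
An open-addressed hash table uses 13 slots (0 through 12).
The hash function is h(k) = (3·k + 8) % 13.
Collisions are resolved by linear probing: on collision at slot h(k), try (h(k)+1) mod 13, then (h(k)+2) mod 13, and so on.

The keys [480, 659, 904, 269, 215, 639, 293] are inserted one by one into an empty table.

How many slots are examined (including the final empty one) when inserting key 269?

2

Insert 480: h=5, slot 5 empty => index 5.
Insert 659: h=9, slot 9 empty => index 9.
Insert 904: h=3, slot 3 empty => index 3.
Insert 269: h=9, slot 9 occupied => index 10.
Insert 215: h=3, slot 3 occupied => index 4.
Insert 639: h=1, slot 1 empty => index 1.
Insert 293: h=3, slots 3,4,5 occupied => index 6.
Table: [—, 639, —, 904, 215, 480, 293, —, —, 659, 269, —, —]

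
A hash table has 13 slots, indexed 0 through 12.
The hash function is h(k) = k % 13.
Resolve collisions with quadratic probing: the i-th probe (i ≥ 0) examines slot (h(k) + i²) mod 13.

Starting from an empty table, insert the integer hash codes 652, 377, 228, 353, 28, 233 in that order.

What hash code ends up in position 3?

353

652: h=2 -> slot 2
377: h=0 -> slot 0
228: h=7 -> slot 7
353: h=2, probe 2,3 -> slot 3
28: h=2, probe 2,3,6 -> slot 6
233: h=12 -> slot 12
Table: [377, —, 652, 353, —, —, 28, 228, —, —, —, —, 233]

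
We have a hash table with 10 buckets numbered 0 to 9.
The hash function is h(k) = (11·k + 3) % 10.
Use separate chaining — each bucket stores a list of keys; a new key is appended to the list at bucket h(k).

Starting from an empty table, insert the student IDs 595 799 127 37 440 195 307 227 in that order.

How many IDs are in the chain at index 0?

4

Insert 595: h=8, bucket 8 empty -> new chain.
Insert 799: h=2, bucket 2 empty -> new chain.
Insert 127: h=0, bucket 0 empty -> new chain.
Insert 37: h=0, bucket 0 nonempty -> append to chain.
Insert 440: h=3, bucket 3 empty -> new chain.
Insert 195: h=8, bucket 8 nonempty -> append to chain.
Insert 307: h=0, bucket 0 nonempty -> append to chain.
Insert 227: h=0, bucket 0 nonempty -> append to chain.
Final buckets:
0: 127 -> 37 -> 307 -> 227
1: .
2: 799
3: 440
4: .
5: .
6: .
7: .
8: 595 -> 195
9: .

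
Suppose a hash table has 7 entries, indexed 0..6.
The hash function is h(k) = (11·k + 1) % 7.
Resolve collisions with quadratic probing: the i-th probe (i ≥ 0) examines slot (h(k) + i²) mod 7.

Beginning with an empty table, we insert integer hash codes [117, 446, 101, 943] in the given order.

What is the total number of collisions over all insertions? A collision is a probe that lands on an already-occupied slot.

3

Insert 117: h=0, slot 0 empty → index 0.
Insert 446: h=0, slot 0 occupied → index 1.
Insert 101: h=6, slot 6 empty → index 6.
Insert 943: h=0, slots 0,1 occupied → index 4.
Table: [117, 446, _, _, 943, _, 101]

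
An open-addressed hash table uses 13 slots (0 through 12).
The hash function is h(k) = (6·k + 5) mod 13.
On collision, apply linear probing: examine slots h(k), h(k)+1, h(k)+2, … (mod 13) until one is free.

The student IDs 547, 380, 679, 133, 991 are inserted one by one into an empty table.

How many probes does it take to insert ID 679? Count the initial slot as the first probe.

Insert 547: h=11, slot 11 empty => index 11.
Insert 380: h=10, slot 10 empty => index 10.
Insert 679: h=10, slots 10,11 occupied => index 12.
Insert 133: h=10, slots 10,11,12 occupied => index 0.
Insert 991: h=10, slots 10,11,12,0 occupied => index 1.
Table: [133, 991, —, —, —, —, —, —, —, —, 380, 547, 679]

3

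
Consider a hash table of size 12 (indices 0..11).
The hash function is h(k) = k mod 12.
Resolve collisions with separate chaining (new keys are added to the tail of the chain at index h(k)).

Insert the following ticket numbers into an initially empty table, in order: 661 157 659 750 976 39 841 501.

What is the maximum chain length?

3

661 -> bucket 1
157 -> bucket 1 (collision)
659 -> bucket 11
750 -> bucket 6
976 -> bucket 4
39 -> bucket 3
841 -> bucket 1 (collision)
501 -> bucket 9
Final buckets:
0: _
1: 661 -> 157 -> 841
2: _
3: 39
4: 976
5: _
6: 750
7: _
8: _
9: 501
10: _
11: 659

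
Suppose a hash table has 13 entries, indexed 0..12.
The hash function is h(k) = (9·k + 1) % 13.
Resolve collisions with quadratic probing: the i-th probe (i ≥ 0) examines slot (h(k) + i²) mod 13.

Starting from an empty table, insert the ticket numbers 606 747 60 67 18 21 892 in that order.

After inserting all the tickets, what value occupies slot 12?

21

606 hashes to 8; slot 8 is free -> place at 8.
747 hashes to 3; slot 3 is free -> place at 3.
60 hashes to 8; 8 taken -> place at 9.
67 hashes to 6; slot 6 is free -> place at 6.
18 hashes to 7; slot 7 is free -> place at 7.
21 hashes to 8; 8,9 taken -> place at 12.
892 hashes to 8; 8,9,12 taken -> place at 4.
Table: [∅, ∅, ∅, 747, 892, ∅, 67, 18, 606, 60, ∅, ∅, 21]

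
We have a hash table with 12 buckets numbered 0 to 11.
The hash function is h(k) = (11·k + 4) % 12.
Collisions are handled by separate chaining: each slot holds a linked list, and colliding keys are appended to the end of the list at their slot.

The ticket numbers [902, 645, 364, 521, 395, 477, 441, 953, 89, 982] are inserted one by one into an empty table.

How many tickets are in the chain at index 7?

902 → bucket 2
645 → bucket 7
364 → bucket 0
521 → bucket 11
395 → bucket 5
477 → bucket 7 (collision)
441 → bucket 7 (collision)
953 → bucket 11 (collision)
89 → bucket 11 (collision)
982 → bucket 6
Final buckets:
0: 364
1: _
2: 902
3: _
4: _
5: 395
6: 982
7: 645 -> 477 -> 441
8: _
9: _
10: _
11: 521 -> 953 -> 89

3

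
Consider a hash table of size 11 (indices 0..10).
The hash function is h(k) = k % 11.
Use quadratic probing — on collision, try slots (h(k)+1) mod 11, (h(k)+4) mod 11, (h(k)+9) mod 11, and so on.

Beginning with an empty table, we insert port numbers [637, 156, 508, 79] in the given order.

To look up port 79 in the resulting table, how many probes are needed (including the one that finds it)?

3

Insert 637: h=10, slot 10 empty → index 10.
Insert 156: h=2, slot 2 empty → index 2.
Insert 508: h=2, slot 2 occupied → index 3.
Insert 79: h=2, slots 2,3 occupied → index 6.
Table: [-, -, 156, 508, -, -, 79, -, -, -, 637]
Lookup 79: h=2, probe 2,3,6 → found at 6.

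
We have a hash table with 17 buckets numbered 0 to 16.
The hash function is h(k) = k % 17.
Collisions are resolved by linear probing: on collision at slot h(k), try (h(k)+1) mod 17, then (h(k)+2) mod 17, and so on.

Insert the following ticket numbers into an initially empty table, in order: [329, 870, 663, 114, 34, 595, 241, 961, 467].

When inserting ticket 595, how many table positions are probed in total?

3

329 hashes to 6; slot 6 is free => place at 6.
870 hashes to 3; slot 3 is free => place at 3.
663 hashes to 0; slot 0 is free => place at 0.
114 hashes to 12; slot 12 is free => place at 12.
34 hashes to 0; 0 taken => place at 1.
595 hashes to 0; 0,1 taken => place at 2.
241 hashes to 3; 3 taken => place at 4.
961 hashes to 9; slot 9 is free => place at 9.
467 hashes to 8; slot 8 is free => place at 8.
Table: [663, 34, 595, 870, 241, ∅, 329, ∅, 467, 961, ∅, ∅, 114, ∅, ∅, ∅, ∅]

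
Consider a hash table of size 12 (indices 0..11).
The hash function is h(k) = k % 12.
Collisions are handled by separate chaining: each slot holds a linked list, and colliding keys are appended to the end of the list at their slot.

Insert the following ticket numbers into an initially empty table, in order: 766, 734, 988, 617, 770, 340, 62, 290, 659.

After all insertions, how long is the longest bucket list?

4

Insert 766: h=10, bucket 10 empty → new chain.
Insert 734: h=2, bucket 2 empty → new chain.
Insert 988: h=4, bucket 4 empty → new chain.
Insert 617: h=5, bucket 5 empty → new chain.
Insert 770: h=2, bucket 2 nonempty → append to chain.
Insert 340: h=4, bucket 4 nonempty → append to chain.
Insert 62: h=2, bucket 2 nonempty → append to chain.
Insert 290: h=2, bucket 2 nonempty → append to chain.
Insert 659: h=11, bucket 11 empty → new chain.
Final buckets:
0: .
1: .
2: 734 -> 770 -> 62 -> 290
3: .
4: 988 -> 340
5: 617
6: .
7: .
8: .
9: .
10: 766
11: 659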